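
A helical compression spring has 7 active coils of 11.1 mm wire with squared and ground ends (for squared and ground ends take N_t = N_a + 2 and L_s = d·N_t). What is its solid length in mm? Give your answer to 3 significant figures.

99.9 mm

squared and ground ends: N_t = N_a + 2 = 7 + 2 = 9
L_s = d·N_t = 11.1 × 9 = 99.9 mm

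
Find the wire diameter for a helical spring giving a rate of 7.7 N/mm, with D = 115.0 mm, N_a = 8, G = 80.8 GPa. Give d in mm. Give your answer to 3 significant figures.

d = (8D³N_a·k / G)^(1/4) = (8·115.0³·8·7.7 / (80.8×10³))^0.25
  = (9275.8)^0.25 = 9.8138 mm

9.81 mm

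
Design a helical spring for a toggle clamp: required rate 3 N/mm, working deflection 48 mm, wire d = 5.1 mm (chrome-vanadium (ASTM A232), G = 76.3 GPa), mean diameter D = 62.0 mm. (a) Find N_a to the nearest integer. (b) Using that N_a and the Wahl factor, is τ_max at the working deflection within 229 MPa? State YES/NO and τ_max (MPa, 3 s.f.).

N_a = Gd⁴/(8D³k) = (76.3×10³)(5.1⁴)/(8·62.0³·3) = 9.024 → N_a = 9
Actual rate k = Gd⁴/(8D³·9) = 3.0081 N/mm
Working load F = kδ = 3.0081·48 = 144.39 N
C = 62.0/5.1 = 12.1569; K_W = (4C−1)/(4C−4)+0.615/C = 1.1178
τ_max = K_W·8FD/(πd³) = 1.1178·171.85 = 192.1 MPa
τ_max ≤ 229 MPa → acceptable

(a) 9 coils; (b) YES, τ_max = 192 MPa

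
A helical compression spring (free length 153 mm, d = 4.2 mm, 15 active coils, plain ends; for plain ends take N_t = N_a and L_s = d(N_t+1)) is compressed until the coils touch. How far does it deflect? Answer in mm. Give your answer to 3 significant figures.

85.8 mm

N_t = 15; L_s = 4.2·16 = 67.2 mm
δ_solid = L₀ − L_s = 153 − 67.2 = 85.8 mm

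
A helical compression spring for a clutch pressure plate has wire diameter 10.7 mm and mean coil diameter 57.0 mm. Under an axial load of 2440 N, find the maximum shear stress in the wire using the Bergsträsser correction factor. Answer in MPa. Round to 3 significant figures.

368 MPa

Spring index C = D/d = 57.0/10.7 = 5.3271
K_B = (4C+2)/(4C−3) = 23.308/18.308 = 1.2731
τ₀ = 8FD/(πd³) = 8·2440·57.0/(π·10.7³) = 1.11264e+06/3848.6 = 289.1 MPa
τ_max = K·τ₀ = 1.2731 × 289.1 = 368.06 MPa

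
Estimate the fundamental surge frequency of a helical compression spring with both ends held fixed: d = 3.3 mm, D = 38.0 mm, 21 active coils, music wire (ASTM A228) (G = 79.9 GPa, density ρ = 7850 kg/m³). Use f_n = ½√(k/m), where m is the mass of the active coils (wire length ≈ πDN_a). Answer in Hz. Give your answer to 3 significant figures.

k = Gd⁴/(8D³N_a) = (79.9×10³)(3.3⁴)/(8·38.0³·21) = 1.0279 N/mm = 1027.9 N/m
Wire length L = πDN_a = π·38.0·21 = 2507 mm
m = ρ·(πd²/4)·L = 7850 × 8.553×10⁻⁶ m² × 2.507 m = 0.16832 kg
f_n = ½√(k/m) = 0.5·√(1027.9/0.16832) = 0.5·√(6106.6) = 39.072 Hz

39.1 Hz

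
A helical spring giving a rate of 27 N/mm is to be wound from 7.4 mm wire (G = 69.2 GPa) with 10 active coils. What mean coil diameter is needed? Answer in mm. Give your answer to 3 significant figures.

D = (Gd⁴/(8N_a·k))^(1/3) = (69.2×10³·7.4⁴/(8·10·27))^(1/3)
  = (96068.1)^(1/3) = 45.7994 mm

45.8 mm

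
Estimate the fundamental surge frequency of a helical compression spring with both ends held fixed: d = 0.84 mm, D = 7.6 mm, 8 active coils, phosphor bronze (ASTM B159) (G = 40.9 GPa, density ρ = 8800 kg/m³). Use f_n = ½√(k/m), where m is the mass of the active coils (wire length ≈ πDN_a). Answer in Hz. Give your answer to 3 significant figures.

k = Gd⁴/(8D³N_a) = (40.9×10³)(0.84⁴)/(8·7.6³·8) = 0.7248 N/mm = 724.8 N/m
Wire length L = πDN_a = π·7.6·8 = 191.01 mm
m = ρ·(πd²/4)·L = 8800 × 0.55418×10⁻⁶ m² × 0.19101 m = 0.0009315 kg
f_n = ½√(k/m) = 0.5·√(724.8/0.0009315) = 0.5·√(7.781e+05) = 441.05 Hz

441 Hz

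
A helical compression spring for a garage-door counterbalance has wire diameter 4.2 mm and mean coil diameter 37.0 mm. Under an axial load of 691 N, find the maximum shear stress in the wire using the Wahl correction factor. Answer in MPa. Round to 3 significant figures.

1020 MPa

Spring index C = D/d = 37.0/4.2 = 8.8095
K_W = (4C−1)/(4C−4) + 0.615/C = 34.238/31.238 + 0.0698 = 1.1658
τ₀ = 8FD/(πd³) = 8·691·37.0/(π·4.2³) = 204536/232.75 = 878.76 MPa
τ_max = K·τ₀ = 1.1658 × 878.76 = 1024.5 MPa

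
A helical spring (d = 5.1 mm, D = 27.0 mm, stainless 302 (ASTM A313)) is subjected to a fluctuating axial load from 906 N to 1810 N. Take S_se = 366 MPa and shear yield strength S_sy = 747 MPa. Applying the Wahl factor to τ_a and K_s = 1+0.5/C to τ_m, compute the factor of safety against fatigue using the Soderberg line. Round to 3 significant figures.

0.538

C = D/d = 27.0/5.1 = 5.2941; K_W = (4C−1)/(4C−4)+0.615/C = 1.2908; K_s = 1+0.5/C = 1.0944
F_a = (F_max−F_min)/2 = 452 N; F_m = (F_max+F_min)/2 = 1358 N
τ_a = K_W·8F_aD/(πd³) = 1.2908 × 234.28 = 302.41 MPa
τ_m = K_s·8F_mD/(πd³) = 1.0944 × 703.87 = 770.35 MPa
Soderberg: 1/n_f = τ_a/S_se + τ_m/S_sy = 302.41/366 + 770.35/747 = 0.82626 + 1.03126 = 1.8575
n_f = 1/1.8575 = 0.5384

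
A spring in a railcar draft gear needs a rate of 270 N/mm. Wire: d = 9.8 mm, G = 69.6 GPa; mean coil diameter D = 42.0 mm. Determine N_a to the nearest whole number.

4

N_a = Gd⁴/(8D³k) = (69.6×10³ × 9.8⁴)/(8 × 42.0³ × 270)
    = 6.41968e+08 / 1.6003e+08 = 4.012 → 4 coils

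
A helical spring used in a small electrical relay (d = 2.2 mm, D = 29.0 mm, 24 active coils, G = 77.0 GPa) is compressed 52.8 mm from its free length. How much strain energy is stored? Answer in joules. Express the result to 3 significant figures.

0.537 J

k = Gd⁴/(8D³N_a) = (77.0×10³)(2.2⁴)/(8·29.0³·24) = 0.3852 N/mm
U = ½kδ² = 0.5 × 0.3852 × 52.8² = 536.94 N·mm = 0.53694 J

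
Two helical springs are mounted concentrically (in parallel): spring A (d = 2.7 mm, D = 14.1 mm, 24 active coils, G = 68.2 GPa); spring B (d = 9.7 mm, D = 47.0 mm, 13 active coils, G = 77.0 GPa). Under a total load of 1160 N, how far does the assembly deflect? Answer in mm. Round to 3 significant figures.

16.6 mm

k_A = Gd⁴/(8D³N_a) = (68.2×10³)(2.7⁴)/(8·14.1³·24) = 6.7341 N/mm
k_B = Gd⁴/(8D³N_a) = (77.0×10³)(9.7⁴)/(8·47.0³·13) = 63.132 N/mm
Parallel: k_eq = 6.7341 + 63.132 = 69.866 N/mm
δ = F/k_eq = 1160/69.866 = 16.603 mm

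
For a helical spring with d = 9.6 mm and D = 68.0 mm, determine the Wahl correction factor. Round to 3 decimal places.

1.210

C = D/d = 68.0/9.6 = 7.0833
K_W = (4C−1)/(4C−4) + 0.615/C = 27.333/24.333 + 0.0868 = 1.2101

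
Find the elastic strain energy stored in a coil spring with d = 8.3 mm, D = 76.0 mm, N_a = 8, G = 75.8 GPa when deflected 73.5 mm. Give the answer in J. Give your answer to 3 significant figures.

34.6 J

k = Gd⁴/(8D³N_a) = (75.8×10³)(8.3⁴)/(8·76.0³·8) = 12.804 N/mm
U = ½kδ² = 0.5 × 12.804 × 73.5² = 34586 N·mm = 34.586 J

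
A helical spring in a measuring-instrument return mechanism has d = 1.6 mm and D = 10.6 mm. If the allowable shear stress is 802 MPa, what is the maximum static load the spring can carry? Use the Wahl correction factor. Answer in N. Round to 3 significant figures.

C = D/d = 10.6/1.6 = 6.6250
K_W = (4C−1)/(4C−4) + 0.615/C = 25.500/22.500 + 0.0928 = 1.2262
τ_max = K·8FD/(πd³) → F_max = τ_allow·πd³/(8DK)
F_max = 802·π·1.6³/(8·10.6·1.2262) = 10320/103.98 = 99.252 N

99.3 N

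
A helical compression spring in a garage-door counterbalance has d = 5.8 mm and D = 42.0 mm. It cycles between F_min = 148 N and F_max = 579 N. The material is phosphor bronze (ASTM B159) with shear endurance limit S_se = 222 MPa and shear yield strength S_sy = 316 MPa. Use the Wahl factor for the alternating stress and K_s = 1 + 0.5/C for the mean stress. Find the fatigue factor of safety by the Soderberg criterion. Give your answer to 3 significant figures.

0.760

C = D/d = 42.0/5.8 = 7.2414; K_W = (4C−1)/(4C−4)+0.615/C = 1.2051; K_s = 1+0.5/C = 1.0690
F_a = (F_max−F_min)/2 = 215.5 N; F_m = (F_max+F_min)/2 = 363.5 N
τ_a = K_W·8F_aD/(πd³) = 1.2051 × 118.13 = 142.36 MPa
τ_m = K_s·8F_mD/(πd³) = 1.0690 × 199.26 = 213.01 MPa
Soderberg: 1/n_f = τ_a/S_se + τ_m/S_sy = 142.36/222 + 213.01/316 = 0.64124 + 0.67409 = 1.3153
n_f = 1/1.3153 = 0.7603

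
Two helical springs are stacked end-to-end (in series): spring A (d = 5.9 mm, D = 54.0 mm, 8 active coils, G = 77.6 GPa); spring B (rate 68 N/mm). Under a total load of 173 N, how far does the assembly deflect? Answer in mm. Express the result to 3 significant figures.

k_A = Gd⁴/(8D³N_a) = (77.6×10³)(5.9⁴)/(8·54.0³·8) = 9.3306 N/mm
Series: 1/k_eq = 1/9.3306 + 1/68 = 0.12188; k_eq = 8.2048 N/mm
δ = F/k_eq = 173/8.2048 = 21.085 mm

21.1 mm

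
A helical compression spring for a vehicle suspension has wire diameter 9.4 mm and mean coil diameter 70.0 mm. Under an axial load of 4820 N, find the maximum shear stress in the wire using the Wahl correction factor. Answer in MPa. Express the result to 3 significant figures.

1240 MPa

Spring index C = D/d = 70.0/9.4 = 7.4468
K_W = (4C−1)/(4C−4) + 0.615/C = 28.787/25.787 + 0.0826 = 1.1989
τ₀ = 8FD/(πd³) = 8·4820·70.0/(π·9.4³) = 2.6992e+06/2609.4 = 1034.4 MPa
τ_max = K·τ₀ = 1.1989 × 1034.4 = 1240.2 MPa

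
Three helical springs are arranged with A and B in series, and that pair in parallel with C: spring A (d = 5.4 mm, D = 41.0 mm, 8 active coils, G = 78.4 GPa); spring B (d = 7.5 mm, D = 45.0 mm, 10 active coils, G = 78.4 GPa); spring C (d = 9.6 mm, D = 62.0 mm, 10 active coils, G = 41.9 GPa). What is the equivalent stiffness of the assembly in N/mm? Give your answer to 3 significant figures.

k_A = Gd⁴/(8D³N_a) = (78.4×10³)(5.4⁴)/(8·41.0³·8) = 15.113 N/mm
k_B = Gd⁴/(8D³N_a) = (78.4×10³)(7.5⁴)/(8·45.0³·10) = 34.028 N/mm
k_C = Gd⁴/(8D³N_a) = (41.9×10³)(9.6⁴)/(8·62.0³·10) = 18.665 N/mm
Springs A,B series: k_AB = 1/(1/15.113+1/34.028) = 10.465 N/mm; parallel with C: k_eq = 10.465+18.665 = 29.13 N/mm

29.1 N/mm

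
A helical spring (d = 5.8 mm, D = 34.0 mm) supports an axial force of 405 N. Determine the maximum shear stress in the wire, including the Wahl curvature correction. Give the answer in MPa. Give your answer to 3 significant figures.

226 MPa

Spring index C = D/d = 34.0/5.8 = 5.8621
K_W = (4C−1)/(4C−4) + 0.615/C = 22.448/19.448 + 0.1049 = 1.2592
τ₀ = 8FD/(πd³) = 8·405·34.0/(π·5.8³) = 110160/612.96 = 179.72 MPa
τ_max = K·τ₀ = 1.2592 × 179.72 = 226.29 MPa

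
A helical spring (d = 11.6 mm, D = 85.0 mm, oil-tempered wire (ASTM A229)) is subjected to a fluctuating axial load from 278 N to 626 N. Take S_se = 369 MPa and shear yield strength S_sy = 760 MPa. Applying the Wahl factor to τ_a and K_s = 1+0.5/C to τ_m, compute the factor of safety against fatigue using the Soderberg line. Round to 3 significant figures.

C = D/d = 85.0/11.6 = 7.3276; K_W = (4C−1)/(4C−4)+0.615/C = 1.2025; K_s = 1+0.5/C = 1.0682
F_a = (F_max−F_min)/2 = 174 N; F_m = (F_max+F_min)/2 = 452 N
τ_a = K_W·8F_aD/(πd³) = 1.2025 × 24.129 = 29.014 MPa
τ_m = K_s·8F_mD/(πd³) = 1.0682 × 62.679 = 66.956 MPa
Soderberg: 1/n_f = τ_a/S_se + τ_m/S_sy = 29.014/369 + 66.956/760 = 0.07863 + 0.08810 = 0.16673
n_f = 1/0.16673 = 5.998

6.00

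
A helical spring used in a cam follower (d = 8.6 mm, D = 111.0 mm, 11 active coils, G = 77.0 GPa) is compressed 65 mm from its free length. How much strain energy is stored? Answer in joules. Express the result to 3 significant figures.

7.39 J

k = Gd⁴/(8D³N_a) = (77.0×10³)(8.6⁴)/(8·111.0³·11) = 3.4997 N/mm
U = ½kδ² = 0.5 × 3.4997 × 65² = 7393.2 N·mm = 7.3932 J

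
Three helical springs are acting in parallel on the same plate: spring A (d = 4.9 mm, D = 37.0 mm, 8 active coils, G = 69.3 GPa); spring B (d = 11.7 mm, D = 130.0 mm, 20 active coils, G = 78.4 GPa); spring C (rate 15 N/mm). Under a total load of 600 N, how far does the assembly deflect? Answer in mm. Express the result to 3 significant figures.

k_A = Gd⁴/(8D³N_a) = (69.3×10³)(4.9⁴)/(8·37.0³·8) = 12.323 N/mm
k_B = Gd⁴/(8D³N_a) = (78.4×10³)(11.7⁴)/(8·130.0³·20) = 4.1794 N/mm
Parallel: k_eq = 12.323 + 4.1794 + 15 = 31.503 N/mm
δ = F/k_eq = 600/31.503 = 19.046 mm

19.0 mm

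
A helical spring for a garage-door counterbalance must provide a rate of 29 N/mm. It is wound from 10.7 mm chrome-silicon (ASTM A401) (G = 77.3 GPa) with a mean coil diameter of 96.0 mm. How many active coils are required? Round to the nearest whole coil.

N_a = Gd⁴/(8D³k) = (77.3×10³ × 10.7⁴)/(8 × 96.0³ × 29)
    = 1.01325e+09 / 2.05259e+08 = 4.936 → 5 coils

5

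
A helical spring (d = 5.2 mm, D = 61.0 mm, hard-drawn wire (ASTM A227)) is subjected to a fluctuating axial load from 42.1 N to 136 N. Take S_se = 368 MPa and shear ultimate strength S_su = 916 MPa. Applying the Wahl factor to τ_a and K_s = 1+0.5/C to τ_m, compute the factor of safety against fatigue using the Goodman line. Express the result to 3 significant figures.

3.70

C = D/d = 61.0/5.2 = 11.7308; K_W = (4C−1)/(4C−4)+0.615/C = 1.1223; K_s = 1+0.5/C = 1.0426
F_a = (F_max−F_min)/2 = 46.95 N; F_m = (F_max+F_min)/2 = 89.05 N
τ_a = K_W·8F_aD/(πd³) = 1.1223 × 51.868 = 58.212 MPa
τ_m = K_s·8F_mD/(πd³) = 1.0426 × 98.377 = 102.57 MPa
Goodman: 1/n_f = τ_a/S_se + τ_m/S_su = 58.212/368 + 102.57/916 = 0.15818 + 0.11198 = 0.27016
n_f = 1/0.27016 = 3.702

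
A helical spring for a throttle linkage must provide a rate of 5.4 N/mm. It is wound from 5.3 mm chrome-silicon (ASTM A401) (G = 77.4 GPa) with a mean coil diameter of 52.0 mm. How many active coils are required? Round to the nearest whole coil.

10

N_a = Gd⁴/(8D³k) = (77.4×10³ × 5.3⁴)/(8 × 52.0³ × 5.4)
    = 6.10723e+07 / 6.07427e+06 = 10.05 → 10 coils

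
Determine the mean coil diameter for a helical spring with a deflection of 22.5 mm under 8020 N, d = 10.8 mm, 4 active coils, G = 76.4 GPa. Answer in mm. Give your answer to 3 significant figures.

Required rate k = F/δ = 8020/22.5 = 356.44 N/mm
D = (Gd⁴/(8N_a·k))^(1/3) = (76.4×10³·10.8⁴/(8·4·356.44))^(1/3)
  = (91126.9)^(1/3) = 45.0003 mm

45.0 mm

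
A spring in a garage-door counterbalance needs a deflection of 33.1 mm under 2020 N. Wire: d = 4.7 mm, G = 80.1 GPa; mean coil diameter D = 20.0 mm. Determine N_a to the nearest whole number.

10

Required rate k = F/δ = 2020/33.1 = 61.027 N/mm
N_a = Gd⁴/(8D³k) = (80.1×10³ × 4.7⁴)/(8 × 20.0³ × 61.027)
    = 3.90862e+07 / 3.90574e+06 = 10.01 → 10 coils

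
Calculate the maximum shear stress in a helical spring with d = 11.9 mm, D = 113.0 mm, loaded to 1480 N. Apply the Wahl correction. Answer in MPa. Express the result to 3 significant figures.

291 MPa

Spring index C = D/d = 113.0/11.9 = 9.4958
K_W = (4C−1)/(4C−4) + 0.615/C = 36.983/33.983 + 0.0648 = 1.1530
τ₀ = 8FD/(πd³) = 8·1480·113.0/(π·11.9³) = 1.33792e+06/5294.1 = 252.72 MPa
τ_max = K·τ₀ = 1.1530 × 252.72 = 291.4 MPa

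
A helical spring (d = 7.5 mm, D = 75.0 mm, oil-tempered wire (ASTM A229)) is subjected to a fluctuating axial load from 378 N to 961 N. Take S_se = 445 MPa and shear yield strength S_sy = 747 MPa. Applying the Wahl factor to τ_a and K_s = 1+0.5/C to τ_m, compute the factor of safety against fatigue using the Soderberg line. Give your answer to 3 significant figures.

1.31

C = D/d = 75.0/7.5 = 10.0000; K_W = (4C−1)/(4C−4)+0.615/C = 1.1448; K_s = 1+0.5/C = 1.0500
F_a = (F_max−F_min)/2 = 291.5 N; F_m = (F_max+F_min)/2 = 669.5 N
τ_a = K_W·8F_aD/(πd³) = 1.1448 × 131.96 = 151.08 MPa
τ_m = K_s·8F_mD/(πd³) = 1.0500 × 303.09 = 318.24 MPa
Soderberg: 1/n_f = τ_a/S_se + τ_m/S_sy = 151.08/445 + 318.24/747 = 0.33950 + 0.42603 = 0.76553
n_f = 1/0.76553 = 1.306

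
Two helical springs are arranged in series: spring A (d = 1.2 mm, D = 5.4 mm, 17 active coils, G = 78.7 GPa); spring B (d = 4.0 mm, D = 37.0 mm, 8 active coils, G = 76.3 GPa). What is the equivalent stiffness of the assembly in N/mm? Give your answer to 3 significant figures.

k_A = Gd⁴/(8D³N_a) = (78.7×10³)(1.2⁴)/(8·5.4³·17) = 7.6204 N/mm
k_B = Gd⁴/(8D³N_a) = (76.3×10³)(4.0⁴)/(8·37.0³·8) = 6.0253 N/mm
Series: 1/k_eq = 1/7.6204 + 1/6.0253 = 0.29719; k_eq = 3.3648 N/mm

3.36 N/mm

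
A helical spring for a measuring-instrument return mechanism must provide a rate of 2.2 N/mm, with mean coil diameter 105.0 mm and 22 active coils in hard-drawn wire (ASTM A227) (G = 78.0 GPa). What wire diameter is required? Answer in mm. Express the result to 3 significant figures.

8.71 mm

d = (8D³N_a·k / G)^(1/4) = (8·105.0³·22·2.2 / (78.0×10³))^0.25
  = (5746.6)^0.25 = 8.7067 mm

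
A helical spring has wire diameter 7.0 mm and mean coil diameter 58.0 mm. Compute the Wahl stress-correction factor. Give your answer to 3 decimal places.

C = D/d = 58.0/7.0 = 8.2857
K_W = (4C−1)/(4C−4) + 0.615/C = 32.143/29.143 + 0.0742 = 1.1772

1.177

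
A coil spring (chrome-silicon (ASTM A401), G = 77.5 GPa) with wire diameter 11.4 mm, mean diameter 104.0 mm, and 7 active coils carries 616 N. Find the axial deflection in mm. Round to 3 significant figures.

k = Gd⁴/(8D³N_a) = (77.5×10³)(11.4⁴)/(8·104.0³·7) = 20.779 N/mm
δ = F/k = 616 / 20.779 = 29.645 mm

29.6 mm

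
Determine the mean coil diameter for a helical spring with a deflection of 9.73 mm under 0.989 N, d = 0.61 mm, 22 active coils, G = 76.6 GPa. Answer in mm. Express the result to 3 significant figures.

Required rate k = F/δ = 0.989/9.73 = 0.10164 N/mm
D = (Gd⁴/(8N_a·k))^(1/3) = (76.6×10³·0.61⁴/(8·22·0.10164))^(1/3)
  = (592.86)^(1/3) = 8.4007 mm

8.40 mm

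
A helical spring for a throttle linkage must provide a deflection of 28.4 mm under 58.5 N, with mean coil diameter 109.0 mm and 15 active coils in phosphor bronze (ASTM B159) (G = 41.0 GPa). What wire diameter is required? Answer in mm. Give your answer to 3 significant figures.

9.40 mm

Required rate k = F/δ = 58.5/28.4 = 2.0599 N/mm
d = (8D³N_a·k / G)^(1/4) = (8·109.0³·15·2.0599 / (41.0×10³))^0.25
  = (7807.5)^0.25 = 9.4000 mm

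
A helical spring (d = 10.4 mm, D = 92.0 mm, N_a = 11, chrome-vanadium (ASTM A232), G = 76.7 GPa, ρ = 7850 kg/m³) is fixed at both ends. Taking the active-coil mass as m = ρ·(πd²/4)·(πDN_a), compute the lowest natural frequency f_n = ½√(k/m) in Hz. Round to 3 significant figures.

k = Gd⁴/(8D³N_a) = (76.7×10³)(10.4⁴)/(8·92.0³·11) = 13.094 N/mm = 13094 N/m
Wire length L = πDN_a = π·92.0·11 = 3179.3 mm
m = ρ·(πd²/4)·L = 7850 × 84.949×10⁻⁶ m² × 3.1793 m = 2.1201 kg
f_n = ½√(k/m) = 0.5·√(13094/2.1201) = 0.5·√(6176.3) = 39.295 Hz

39.3 Hz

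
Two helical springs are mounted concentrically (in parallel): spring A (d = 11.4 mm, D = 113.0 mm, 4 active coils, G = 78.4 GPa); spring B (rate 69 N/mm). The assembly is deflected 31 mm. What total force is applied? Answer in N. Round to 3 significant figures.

k_A = Gd⁴/(8D³N_a) = (78.4×10³)(11.4⁴)/(8·113.0³·4) = 28.678 N/mm
Parallel: k_eq = 28.678 + 69 = 97.678 N/mm
F = k_eq·δ = 97.678·31 = 3028 N

3030 N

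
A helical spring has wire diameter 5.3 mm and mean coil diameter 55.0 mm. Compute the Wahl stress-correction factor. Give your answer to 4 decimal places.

1.1392

C = D/d = 55.0/5.3 = 10.3774
K_W = (4C−1)/(4C−4) + 0.615/C = 40.509/37.509 + 0.0593 = 1.1392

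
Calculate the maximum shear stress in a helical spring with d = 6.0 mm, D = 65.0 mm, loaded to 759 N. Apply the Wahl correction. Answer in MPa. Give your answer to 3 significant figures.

659 MPa

Spring index C = D/d = 65.0/6.0 = 10.8333
K_W = (4C−1)/(4C−4) + 0.615/C = 42.333/39.333 + 0.0568 = 1.1330
τ₀ = 8FD/(πd³) = 8·759·65.0/(π·6.0³) = 394680/678.58 = 581.62 MPa
τ_max = K·τ₀ = 1.1330 × 581.62 = 659 MPa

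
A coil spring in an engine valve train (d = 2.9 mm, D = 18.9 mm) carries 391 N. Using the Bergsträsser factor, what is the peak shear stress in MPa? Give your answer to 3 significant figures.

Spring index C = D/d = 18.9/2.9 = 6.5172
K_B = (4C+2)/(4C−3) = 28.069/23.069 = 1.2167
τ₀ = 8FD/(πd³) = 8·391·18.9/(π·2.9³) = 59119.2/76.62 = 771.59 MPa
τ_max = K·τ₀ = 1.2167 × 771.59 = 938.82 MPa

939 MPa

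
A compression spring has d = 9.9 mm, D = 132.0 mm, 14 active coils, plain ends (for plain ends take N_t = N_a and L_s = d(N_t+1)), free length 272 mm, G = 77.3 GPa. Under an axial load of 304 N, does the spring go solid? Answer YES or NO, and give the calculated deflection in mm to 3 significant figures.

NO, δ = 105 mm

k = Gd⁴/(8D³N_a) = (77.3×10³)(9.9⁴)/(8·132.0³·14) = 2.8826 N/mm
N_t = 14; L_s = 9.9·15 = 148.5 mm; δ_solid = L₀ − L_s = 272 − 148.5 = 123.5 mm
δ = F/k = 304/2.8826 = 105.46 mm
δ < δ_solid → spring does not go solid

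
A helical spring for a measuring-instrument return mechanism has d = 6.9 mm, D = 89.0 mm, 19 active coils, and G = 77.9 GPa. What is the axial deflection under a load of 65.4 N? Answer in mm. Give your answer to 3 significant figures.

k = Gd⁴/(8D³N_a) = (77.9×10³)(6.9⁴)/(8·89.0³·19) = 1.6479 N/mm
δ = F/k = 65.4 / 1.6479 = 39.688 mm

39.7 mm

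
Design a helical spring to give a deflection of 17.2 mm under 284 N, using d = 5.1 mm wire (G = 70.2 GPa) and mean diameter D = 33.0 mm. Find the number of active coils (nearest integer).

Required rate k = F/δ = 284/17.2 = 16.512 N/mm
N_a = Gd⁴/(8D³k) = (70.2×10³ × 5.1⁴)/(8 × 33.0³ × 16.512)
    = 4.74917e+07 / 4.74703e+06 = 10 → 10 coils

10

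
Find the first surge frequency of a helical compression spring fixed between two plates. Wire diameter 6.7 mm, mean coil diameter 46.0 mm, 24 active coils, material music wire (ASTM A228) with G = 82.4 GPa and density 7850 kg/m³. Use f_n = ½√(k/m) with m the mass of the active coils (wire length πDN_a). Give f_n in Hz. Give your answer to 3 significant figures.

48.1 Hz

k = Gd⁴/(8D³N_a) = (82.4×10³)(6.7⁴)/(8·46.0³·24) = 8.8849 N/mm = 8884.9 N/m
Wire length L = πDN_a = π·46.0·24 = 3468.3 mm
m = ρ·(πd²/4)·L = 7850 × 35.257×10⁻⁶ m² × 3.4683 m = 0.9599 kg
f_n = ½√(k/m) = 0.5·√(8884.9/0.9599) = 0.5·√(9256) = 48.104 Hz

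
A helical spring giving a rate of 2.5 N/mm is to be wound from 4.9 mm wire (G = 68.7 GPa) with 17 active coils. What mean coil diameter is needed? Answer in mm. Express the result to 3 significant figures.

D = (Gd⁴/(8N_a·k))^(1/3) = (68.7×10³·4.9⁴/(8·17·2.5))^(1/3)
  = (116483)^(1/3) = 48.8376 mm

48.8 mm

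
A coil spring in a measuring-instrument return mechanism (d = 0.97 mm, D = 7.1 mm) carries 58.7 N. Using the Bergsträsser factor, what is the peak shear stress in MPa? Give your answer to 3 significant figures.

1380 MPa

Spring index C = D/d = 7.1/0.97 = 7.3196
K_B = (4C+2)/(4C−3) = 31.278/26.278 = 1.1903
τ₀ = 8FD/(πd³) = 8·58.7·7.1/(π·0.97³) = 3334.16/2.8672 = 1162.8 MPa
τ_max = K·τ₀ = 1.1903 × 1162.8 = 1384.1 MPa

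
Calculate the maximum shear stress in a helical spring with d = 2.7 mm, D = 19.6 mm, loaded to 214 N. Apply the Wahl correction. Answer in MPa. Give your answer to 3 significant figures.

654 MPa

Spring index C = D/d = 19.6/2.7 = 7.2593
K_W = (4C−1)/(4C−4) + 0.615/C = 28.037/25.037 + 0.0847 = 1.2045
τ₀ = 8FD/(πd³) = 8·214·19.6/(π·2.7³) = 33555.2/61.836 = 542.65 MPa
τ_max = K·τ₀ = 1.2045 × 542.65 = 653.64 MPa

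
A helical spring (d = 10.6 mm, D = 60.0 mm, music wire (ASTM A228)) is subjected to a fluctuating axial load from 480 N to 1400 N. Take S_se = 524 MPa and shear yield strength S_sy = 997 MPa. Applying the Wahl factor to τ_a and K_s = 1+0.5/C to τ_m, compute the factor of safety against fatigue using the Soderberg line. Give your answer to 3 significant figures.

C = D/d = 60.0/10.6 = 5.6604; K_W = (4C−1)/(4C−4)+0.615/C = 1.2696; K_s = 1+0.5/C = 1.0883
F_a = (F_max−F_min)/2 = 460 N; F_m = (F_max+F_min)/2 = 940 N
τ_a = K_W·8F_aD/(πd³) = 1.2696 × 59.011 = 74.919 MPa
τ_m = K_s·8F_mD/(πd³) = 1.0883 × 120.59 = 131.24 MPa
Soderberg: 1/n_f = τ_a/S_se + τ_m/S_sy = 74.919/524 + 131.24/997 = 0.14298 + 0.13163 = 0.27461
n_f = 1/0.27461 = 3.642

3.64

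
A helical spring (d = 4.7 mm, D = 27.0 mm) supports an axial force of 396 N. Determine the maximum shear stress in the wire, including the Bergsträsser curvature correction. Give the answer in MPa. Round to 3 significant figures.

Spring index C = D/d = 27.0/4.7 = 5.7447
K_B = (4C+2)/(4C−3) = 24.979/19.979 = 1.2503
τ₀ = 8FD/(πd³) = 8·396·27.0/(π·4.7³) = 85536/326.17 = 262.24 MPa
τ_max = K·τ₀ = 1.2503 × 262.24 = 327.87 MPa

328 MPa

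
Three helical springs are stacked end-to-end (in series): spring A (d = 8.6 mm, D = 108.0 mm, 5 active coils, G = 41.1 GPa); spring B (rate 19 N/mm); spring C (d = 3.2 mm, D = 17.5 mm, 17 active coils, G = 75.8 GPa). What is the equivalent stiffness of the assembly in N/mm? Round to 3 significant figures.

k_A = Gd⁴/(8D³N_a) = (41.1×10³)(8.6⁴)/(8·108.0³·5) = 4.4617 N/mm
k_C = Gd⁴/(8D³N_a) = (75.8×10³)(3.2⁴)/(8·17.5³·17) = 10.905 N/mm
Series: 1/k_eq = 1/4.4617 + 1/19 + 1/10.905 = 0.36846; k_eq = 2.714 N/mm

2.71 N/mm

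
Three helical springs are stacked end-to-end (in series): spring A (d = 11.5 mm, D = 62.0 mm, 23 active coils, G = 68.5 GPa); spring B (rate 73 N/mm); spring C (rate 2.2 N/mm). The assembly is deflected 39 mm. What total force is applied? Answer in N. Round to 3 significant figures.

k_A = Gd⁴/(8D³N_a) = (68.5×10³)(11.5⁴)/(8·62.0³·23) = 27.321 N/mm
Series: 1/k_eq = 1/27.321 + 1/73 + 1/2.2 = 0.50485; k_eq = 1.9808 N/mm
F = k_eq·δ = 1.9808·39 = 77.251 N

77.3 N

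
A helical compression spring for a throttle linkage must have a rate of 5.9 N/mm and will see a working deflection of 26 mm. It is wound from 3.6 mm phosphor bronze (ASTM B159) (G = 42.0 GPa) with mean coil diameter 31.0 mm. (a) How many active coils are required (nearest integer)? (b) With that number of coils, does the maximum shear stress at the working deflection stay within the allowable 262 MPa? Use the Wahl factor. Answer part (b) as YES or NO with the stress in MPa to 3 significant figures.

(a) 5 coils; (b) NO, τ_max = 305 MPa

N_a = Gd⁴/(8D³k) = (42.0×10³)(3.6⁴)/(8·31.0³·5.9) = 5.017 → N_a = 5
Actual rate k = Gd⁴/(8D³·5) = 5.9199 N/mm
Working load F = kδ = 5.9199·26 = 153.92 N
C = 31.0/3.6 = 8.6111; K_W = (4C−1)/(4C−4)+0.615/C = 1.1700
τ_max = K_W·8FD/(πd³) = 1.1700·260.42 = 304.69 MPa
τ_max > 262 MPa → exceeds allowable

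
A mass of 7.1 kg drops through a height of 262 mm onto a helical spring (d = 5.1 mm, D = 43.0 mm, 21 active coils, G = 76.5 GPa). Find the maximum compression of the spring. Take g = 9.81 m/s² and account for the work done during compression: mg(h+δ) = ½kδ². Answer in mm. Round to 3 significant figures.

k = Gd⁴/(8D³N_a) = (76.5×10³)(5.1⁴)/(8·43.0³·21) = 3.8746 N/mm
W = mg = 7.1 × 9.81 = 69.651 N
½kδ² − Wδ − Wh = 0 → δ = (W + √(W² + 2kWh))/k
δ = (69.651 + √(4851.3 + 141412))/3.8746 = (69.651 + 382.44)/3.8746 = 116.68 mm

117 mm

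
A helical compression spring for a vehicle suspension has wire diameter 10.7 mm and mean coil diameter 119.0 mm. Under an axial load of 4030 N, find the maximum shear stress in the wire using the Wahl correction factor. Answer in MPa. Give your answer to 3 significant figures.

1130 MPa

Spring index C = D/d = 119.0/10.7 = 11.1215
K_W = (4C−1)/(4C−4) + 0.615/C = 43.486/40.486 + 0.0553 = 1.1294
τ₀ = 8FD/(πd³) = 8·4030·119.0/(π·10.7³) = 3.83656e+06/3848.6 = 996.88 MPa
τ_max = K·τ₀ = 1.1294 × 996.88 = 1125.9 MPa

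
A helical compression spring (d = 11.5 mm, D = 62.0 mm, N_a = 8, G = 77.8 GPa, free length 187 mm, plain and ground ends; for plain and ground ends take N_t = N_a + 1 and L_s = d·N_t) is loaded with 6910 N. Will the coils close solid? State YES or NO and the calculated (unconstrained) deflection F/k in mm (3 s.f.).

k = Gd⁴/(8D³N_a) = (77.8×10³)(11.5⁴)/(8·62.0³·8) = 89.21 N/mm
N_t = 9; L_s = 11.5·9 = 103.5 mm; δ_solid = L₀ − L_s = 187 − 103.5 = 83.5 mm
δ = F/k = 6910/89.21 = 77.457 mm
δ < δ_solid → spring does not go solid

NO, δ = 77.5 mm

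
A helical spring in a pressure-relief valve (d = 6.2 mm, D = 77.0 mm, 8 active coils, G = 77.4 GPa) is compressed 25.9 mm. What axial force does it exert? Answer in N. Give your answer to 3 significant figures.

101 N

k = Gd⁴/(8D³N_a) = (77.4×10³)(6.2⁴)/(8·77.0³·8) = 3.9143 N/mm
F = k·δ = 3.9143 × 25.9 = 101.38 N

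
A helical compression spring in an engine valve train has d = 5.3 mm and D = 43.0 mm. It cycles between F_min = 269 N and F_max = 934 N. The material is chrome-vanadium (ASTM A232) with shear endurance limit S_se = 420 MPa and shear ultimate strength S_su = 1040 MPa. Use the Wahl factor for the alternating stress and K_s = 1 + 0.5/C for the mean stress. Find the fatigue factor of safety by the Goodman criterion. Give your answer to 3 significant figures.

0.878

C = D/d = 43.0/5.3 = 8.1132; K_W = (4C−1)/(4C−4)+0.615/C = 1.1812; K_s = 1+0.5/C = 1.0616
F_a = (F_max−F_min)/2 = 332.5 N; F_m = (F_max+F_min)/2 = 601.5 N
τ_a = K_W·8F_aD/(πd³) = 1.1812 × 244.55 = 288.88 MPa
τ_m = K_s·8F_mD/(πd³) = 1.0616 × 442.4 = 469.67 MPa
Goodman: 1/n_f = τ_a/S_se + τ_m/S_su = 288.88/420 + 469.67/1040 = 0.68780 + 0.45160 = 1.1394
n_f = 1/1.1394 = 0.8777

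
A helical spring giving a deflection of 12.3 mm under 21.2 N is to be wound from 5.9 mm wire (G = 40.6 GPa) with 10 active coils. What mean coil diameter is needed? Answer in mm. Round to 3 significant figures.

Required rate k = F/δ = 21.2/12.3 = 1.7236 N/mm
D = (Gd⁴/(8N_a·k))^(1/3) = (40.6×10³·5.9⁴/(8·10·1.7236))^(1/3)
  = (356791)^(1/3) = 70.9258 mm

70.9 mm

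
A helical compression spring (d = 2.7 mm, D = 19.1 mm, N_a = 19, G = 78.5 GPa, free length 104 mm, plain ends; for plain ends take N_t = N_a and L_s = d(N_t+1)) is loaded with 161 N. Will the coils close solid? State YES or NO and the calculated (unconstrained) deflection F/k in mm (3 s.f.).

k = Gd⁴/(8D³N_a) = (78.5×10³)(2.7⁴)/(8·19.1³·19) = 3.939 N/mm
N_t = 19; L_s = 2.7·20 = 54 mm; δ_solid = L₀ − L_s = 104 − 54 = 50 mm
δ = F/k = 161/3.939 = 40.874 mm
δ < δ_solid → spring does not go solid

NO, δ = 40.9 mm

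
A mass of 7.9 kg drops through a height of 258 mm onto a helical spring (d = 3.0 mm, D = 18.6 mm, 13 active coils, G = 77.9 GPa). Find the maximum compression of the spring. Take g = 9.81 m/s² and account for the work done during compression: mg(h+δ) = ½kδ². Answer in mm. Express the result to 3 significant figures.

k = Gd⁴/(8D³N_a) = (77.9×10³)(3.0⁴)/(8·18.6³·13) = 9.4287 N/mm
W = mg = 7.9 × 9.81 = 77.499 N
½kδ² − Wδ − Wh = 0 → δ = (W + √(W² + 2kWh))/k
δ = (77.499 + √(6006.1 + 377048))/9.4287 = (77.499 + 618.91)/9.4287 = 73.861 mm

73.9 mm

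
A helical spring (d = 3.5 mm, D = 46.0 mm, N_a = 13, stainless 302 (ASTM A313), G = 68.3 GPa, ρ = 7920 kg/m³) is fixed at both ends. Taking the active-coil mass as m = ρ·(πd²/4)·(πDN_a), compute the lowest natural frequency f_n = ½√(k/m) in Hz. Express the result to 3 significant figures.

k = Gd⁴/(8D³N_a) = (68.3×10³)(3.5⁴)/(8·46.0³·13) = 1.0125 N/mm = 1012.5 N/m
Wire length L = πDN_a = π·46.0·13 = 1878.7 mm
m = ρ·(πd²/4)·L = 7920 × 9.6211×10⁻⁶ m² × 1.8787 m = 0.14315 kg
f_n = ½√(k/m) = 0.5·√(1012.5/0.14315) = 0.5·√(7072.7) = 42.05 Hz

42.0 Hz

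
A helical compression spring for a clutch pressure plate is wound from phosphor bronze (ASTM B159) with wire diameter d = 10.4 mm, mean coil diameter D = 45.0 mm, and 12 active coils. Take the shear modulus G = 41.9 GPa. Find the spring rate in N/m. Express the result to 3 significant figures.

56000 N/m

k = Gd⁴/(8D³N_a) = (41.9×10³ × 10.4⁴) / (8 × 45.0³ × 12)
  = 4.90171e+08 / 8.748e+06 = 56.032 N/mm = 56032 N/m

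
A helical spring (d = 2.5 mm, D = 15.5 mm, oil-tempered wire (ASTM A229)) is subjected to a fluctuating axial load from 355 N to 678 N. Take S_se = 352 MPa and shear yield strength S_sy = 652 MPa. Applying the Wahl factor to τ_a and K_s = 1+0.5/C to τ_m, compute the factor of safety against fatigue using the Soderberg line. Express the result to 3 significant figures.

0.277

C = D/d = 15.5/2.5 = 6.2000; K_W = (4C−1)/(4C−4)+0.615/C = 1.2434; K_s = 1+0.5/C = 1.0806
F_a = (F_max−F_min)/2 = 161.5 N; F_m = (F_max+F_min)/2 = 516.5 N
τ_a = K_W·8F_aD/(πd³) = 1.2434 × 407.97 = 507.28 MPa
τ_m = K_s·8F_mD/(πd³) = 1.0806 × 1304.7 = 1410 MPa
Soderberg: 1/n_f = τ_a/S_se + τ_m/S_sy = 507.28/352 + 1410/652 = 1.44112 + 2.16251 = 3.6036
n_f = 1/3.6036 = 0.2775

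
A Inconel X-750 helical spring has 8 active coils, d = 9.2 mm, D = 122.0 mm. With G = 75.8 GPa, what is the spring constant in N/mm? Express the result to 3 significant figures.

4.67 N/mm

k = Gd⁴/(8D³N_a) = (75.8×10³ × 9.2⁴) / (8 × 122.0³ × 8)
  = 5.43026e+08 / 1.16214e+08 = 4.6726 N/mm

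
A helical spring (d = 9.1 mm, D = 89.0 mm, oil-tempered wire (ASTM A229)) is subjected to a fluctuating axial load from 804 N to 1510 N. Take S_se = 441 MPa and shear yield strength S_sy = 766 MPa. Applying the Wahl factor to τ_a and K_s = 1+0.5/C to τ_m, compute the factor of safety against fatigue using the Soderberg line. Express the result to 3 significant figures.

1.33

C = D/d = 89.0/9.1 = 9.7802; K_W = (4C−1)/(4C−4)+0.615/C = 1.1483; K_s = 1+0.5/C = 1.0511
F_a = (F_max−F_min)/2 = 353 N; F_m = (F_max+F_min)/2 = 1157 N
τ_a = K_W·8F_aD/(πd³) = 1.1483 × 106.16 = 121.91 MPa
τ_m = K_s·8F_mD/(πd³) = 1.0511 × 347.97 = 365.76 MPa
Soderberg: 1/n_f = τ_a/S_se + τ_m/S_sy = 121.91/441 + 365.76/766 = 0.27644 + 0.47749 = 0.75393
n_f = 1/0.75393 = 1.326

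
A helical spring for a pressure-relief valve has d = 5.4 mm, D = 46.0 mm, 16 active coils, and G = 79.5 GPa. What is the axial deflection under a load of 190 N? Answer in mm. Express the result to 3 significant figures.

35.0 mm

k = Gd⁴/(8D³N_a) = (79.5×10³)(5.4⁴)/(8·46.0³·16) = 5.4257 N/mm
δ = F/k = 190 / 5.4257 = 35.018 mm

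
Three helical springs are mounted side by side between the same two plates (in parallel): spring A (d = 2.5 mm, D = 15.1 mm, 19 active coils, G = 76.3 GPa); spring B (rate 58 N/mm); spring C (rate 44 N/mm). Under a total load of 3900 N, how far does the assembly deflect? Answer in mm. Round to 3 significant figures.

36.2 mm

k_A = Gd⁴/(8D³N_a) = (76.3×10³)(2.5⁴)/(8·15.1³·19) = 5.6952 N/mm
Parallel: k_eq = 5.6952 + 58 + 44 = 107.7 N/mm
δ = F/k_eq = 3900/107.7 = 36.213 mm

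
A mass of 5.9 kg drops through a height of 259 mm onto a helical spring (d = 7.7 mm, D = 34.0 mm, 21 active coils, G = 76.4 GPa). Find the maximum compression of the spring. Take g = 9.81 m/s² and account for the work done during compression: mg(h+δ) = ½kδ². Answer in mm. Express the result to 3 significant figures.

k = Gd⁴/(8D³N_a) = (76.4×10³)(7.7⁴)/(8·34.0³·21) = 40.673 N/mm
W = mg = 5.9 × 9.81 = 57.879 N
½kδ² − Wδ − Wh = 0 → δ = (W + √(W² + 2kWh))/k
δ = (57.879 + √(3350 + 1.21944e+06))/40.673 = (57.879 + 1105.8)/40.673 = 28.61 mm

28.6 mm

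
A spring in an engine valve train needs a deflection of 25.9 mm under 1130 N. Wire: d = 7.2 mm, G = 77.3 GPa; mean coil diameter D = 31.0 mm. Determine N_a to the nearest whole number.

20

Required rate k = F/δ = 1130/25.9 = 43.629 N/mm
N_a = Gd⁴/(8D³k) = (77.3×10³ × 7.2⁴)/(8 × 31.0³ × 43.629)
    = 2.07735e+08 / 1.03981e+07 = 19.98 → 20 coils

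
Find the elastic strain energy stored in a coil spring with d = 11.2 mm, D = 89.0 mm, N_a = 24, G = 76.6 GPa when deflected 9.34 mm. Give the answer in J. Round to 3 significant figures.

k = Gd⁴/(8D³N_a) = (76.6×10³)(11.2⁴)/(8·89.0³·24) = 8.9049 N/mm
U = ½kδ² = 0.5 × 8.9049 × 9.34² = 388.41 N·mm = 0.38841 J

0.388 J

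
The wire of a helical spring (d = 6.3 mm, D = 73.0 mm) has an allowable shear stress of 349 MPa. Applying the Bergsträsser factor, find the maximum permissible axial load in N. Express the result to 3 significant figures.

C = D/d = 73.0/6.3 = 11.5873
K_B = (4C+2)/(4C−3) = 48.349/43.349 = 1.1153
τ_max = K·8FD/(πd³) → F_max = τ_allow·πd³/(8DK)
F_max = 349·π·6.3³/(8·73.0·1.1153) = 2.7416e+05/651.36 = 420.9 N

421 N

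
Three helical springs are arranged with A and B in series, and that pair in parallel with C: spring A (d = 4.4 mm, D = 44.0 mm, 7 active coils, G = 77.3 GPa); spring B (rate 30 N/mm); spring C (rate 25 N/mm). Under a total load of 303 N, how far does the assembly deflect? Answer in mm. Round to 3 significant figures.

10.1 mm

k_A = Gd⁴/(8D³N_a) = (77.3×10³)(4.4⁴)/(8·44.0³·7) = 6.0736 N/mm
Springs A,B series: k_AB = 1/(1/6.0736+1/30) = 5.051 N/mm; parallel with C: k_eq = 5.051+25 = 30.051 N/mm
δ = F/k_eq = 303/30.051 = 10.083 mm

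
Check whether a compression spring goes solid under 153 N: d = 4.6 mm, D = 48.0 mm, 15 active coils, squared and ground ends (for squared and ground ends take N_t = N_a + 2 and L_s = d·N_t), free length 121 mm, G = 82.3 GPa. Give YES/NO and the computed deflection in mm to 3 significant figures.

YES, δ = 55.1 mm

k = Gd⁴/(8D³N_a) = (82.3×10³)(4.6⁴)/(8·48.0³·15) = 2.7767 N/mm
N_t = 17; L_s = 4.6·17 = 78.2 mm; δ_solid = L₀ − L_s = 121 − 78.2 = 42.8 mm
δ = F/k = 153/2.7767 = 55.102 mm
δ ≥ δ_solid → spring goes solid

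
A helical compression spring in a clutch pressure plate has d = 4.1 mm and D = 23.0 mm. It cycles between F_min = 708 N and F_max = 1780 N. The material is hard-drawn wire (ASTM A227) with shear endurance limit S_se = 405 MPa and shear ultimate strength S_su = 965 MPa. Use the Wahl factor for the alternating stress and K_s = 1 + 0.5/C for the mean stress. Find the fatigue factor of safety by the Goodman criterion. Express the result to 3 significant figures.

0.381

C = D/d = 23.0/4.1 = 5.6098; K_W = (4C−1)/(4C−4)+0.615/C = 1.2723; K_s = 1+0.5/C = 1.0891
F_a = (F_max−F_min)/2 = 536 N; F_m = (F_max+F_min)/2 = 1244 N
τ_a = K_W·8F_aD/(πd³) = 1.2723 × 455.49 = 579.54 MPa
τ_m = K_s·8F_mD/(πd³) = 1.0891 × 1057.2 = 1151.4 MPa
Goodman: 1/n_f = τ_a/S_se + τ_m/S_su = 579.54/405 + 1151.4/965 = 1.43095 + 1.19313 = 2.6241
n_f = 1/2.6241 = 0.3811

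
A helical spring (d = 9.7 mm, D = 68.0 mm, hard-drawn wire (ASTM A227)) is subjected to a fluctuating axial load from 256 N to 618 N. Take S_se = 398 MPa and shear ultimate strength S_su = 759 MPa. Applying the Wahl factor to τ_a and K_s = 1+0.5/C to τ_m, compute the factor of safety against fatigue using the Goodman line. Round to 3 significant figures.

4.51

C = D/d = 68.0/9.7 = 7.0103; K_W = (4C−1)/(4C−4)+0.615/C = 1.2125; K_s = 1+0.5/C = 1.0713
F_a = (F_max−F_min)/2 = 181 N; F_m = (F_max+F_min)/2 = 437 N
τ_a = K_W·8F_aD/(πd³) = 1.2125 × 34.341 = 41.639 MPa
τ_m = K_s·8F_mD/(πd³) = 1.0713 × 82.912 = 88.825 MPa
Goodman: 1/n_f = τ_a/S_se + τ_m/S_su = 41.639/398 + 88.825/759 = 0.10462 + 0.11703 = 0.22165
n_f = 1/0.22165 = 4.512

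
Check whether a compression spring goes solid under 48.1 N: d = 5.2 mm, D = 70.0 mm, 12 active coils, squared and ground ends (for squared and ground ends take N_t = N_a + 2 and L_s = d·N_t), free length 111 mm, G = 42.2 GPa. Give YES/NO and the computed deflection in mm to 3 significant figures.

YES, δ = 51.3 mm

k = Gd⁴/(8D³N_a) = (42.2×10³)(5.2⁴)/(8·70.0³·12) = 0.93705 N/mm
N_t = 14; L_s = 5.2·14 = 72.8 mm; δ_solid = L₀ − L_s = 111 − 72.8 = 38.2 mm
δ = F/k = 48.1/0.93705 = 51.332 mm
δ ≥ δ_solid → spring goes solid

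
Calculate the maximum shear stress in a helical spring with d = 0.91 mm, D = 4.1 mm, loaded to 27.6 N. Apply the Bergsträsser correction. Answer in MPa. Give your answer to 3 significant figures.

Spring index C = D/d = 4.1/0.91 = 4.5055
K_B = (4C+2)/(4C−3) = 20.022/15.022 = 1.3328
τ₀ = 8FD/(πd³) = 8·27.6·4.1/(π·0.91³) = 905.28/2.3674 = 382.39 MPa
τ_max = K·τ₀ = 1.3328 × 382.39 = 509.67 MPa

510 MPa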